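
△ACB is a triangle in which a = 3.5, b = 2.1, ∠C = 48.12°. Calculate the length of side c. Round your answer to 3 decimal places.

2.617

By the law of cosines, c² = b² + a² − 2·b·a·cos C = 6.8467, so c ≈ 2.6166.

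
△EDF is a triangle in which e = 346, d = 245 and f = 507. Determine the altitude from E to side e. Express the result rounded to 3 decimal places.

218.047

Semiperimeter s = (346 + 245 + 507)/2 = 549.
Heron's formula: area = √(549·203·304·42) ≈ 37722.
The altitude from E has length 2·area/e ≈ 218.05.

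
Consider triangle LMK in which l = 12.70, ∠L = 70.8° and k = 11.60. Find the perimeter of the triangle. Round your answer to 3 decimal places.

34.540

Law of sines: sin K = k·sin L/l ≈ 0.86258.
Since l ≥ k, only the acute value applies: ∠K ≈ 59.61°.
Then ∠M = 180° − ∠L − ∠K ≈ 49.59°.
Law of sines gives m = l·sin M/sin L ≈ 10.24.
Semiperimeter s = (12.7+10.24+11.6)/2 = 17.27.
Perimeter = 12.7 + 10.24 + 11.6 = 34.54.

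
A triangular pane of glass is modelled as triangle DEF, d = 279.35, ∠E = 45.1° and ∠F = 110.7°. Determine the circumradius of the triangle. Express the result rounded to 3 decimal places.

340.735

The third angle is ∠D = 180° − ∠E − ∠F = 24.20°.
Law of sines: e = d·sin E/sin D ≈ 482.71.
Law of sines: f = d·sin F/sin D ≈ 637.48.
Circumradius = d/(2 sin D) ≈ 340.73.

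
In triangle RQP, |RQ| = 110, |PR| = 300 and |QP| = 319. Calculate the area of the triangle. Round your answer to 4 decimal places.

16499.7823

Semiperimeter s = (319 + 300 + 110)/2 = 364.5.
Heron's formula: area = √(364.5·45.5·64.5·254.5) ≈ 16500.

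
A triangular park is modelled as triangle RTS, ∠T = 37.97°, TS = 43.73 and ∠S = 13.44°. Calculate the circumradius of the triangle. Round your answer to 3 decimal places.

The third angle is ∠R = 180° − ∠T − ∠S = 128.59°.
Law of sines: SR = TS·sin T/sin R ≈ 34.421.
Law of sines: RT = TS·sin S/sin R ≈ 13.004.
Circumradius = TS/(2 sin R) ≈ 27.974.

27.974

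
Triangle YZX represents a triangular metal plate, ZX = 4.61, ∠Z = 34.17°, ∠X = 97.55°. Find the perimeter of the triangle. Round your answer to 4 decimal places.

14.2016

The third angle is ∠Y = 180° − ∠Z − ∠X = 48.28°.
Law of sines: XY = ZX·sin Z/sin Y ≈ 3.4689.
Law of sines: YZ = ZX·sin X/sin Y ≈ 6.1227.
Semiperimeter s = (4.61+3.4689+6.1227)/2 = 7.1008.
Perimeter = 4.61 + 3.4689 + 6.1227 = 14.202.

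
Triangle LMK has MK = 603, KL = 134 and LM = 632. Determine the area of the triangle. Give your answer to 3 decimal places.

Semiperimeter s = (603 + 134 + 632)/2 = 684.5.
Heron's formula: area = √(684.5·81.5·550.5·52.5) ≈ 40154.

40153.540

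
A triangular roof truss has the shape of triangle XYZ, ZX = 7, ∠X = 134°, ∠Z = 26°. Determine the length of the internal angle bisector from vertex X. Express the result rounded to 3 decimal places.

3.073

The third angle is ∠Y = 180° − ∠Z − ∠X = 20.00°.
Law of sines: YZ = ZX·sin X/sin Y ≈ 14.722.
Law of sines: XY = ZX·sin Z/sin Y ≈ 8.972.
The bisector from X has length 2·ZX·XY·cos(∠X/2)/(ZX+XY) ≈ 3.0728.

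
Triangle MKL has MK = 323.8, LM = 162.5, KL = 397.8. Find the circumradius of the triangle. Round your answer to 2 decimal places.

By the law of cosines, cos M = (LM² + MK² − KL²) / (2·LM·MK) ≈ -0.25649, so ∠M ≈ 104.86°.
Circumradius = KL/(2 sin M) ≈ 205.78.

R ≈ 205.78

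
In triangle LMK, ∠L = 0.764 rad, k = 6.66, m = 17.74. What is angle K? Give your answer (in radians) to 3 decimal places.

By the law of cosines, l² = m² + k² − 2·m·k·cos L = 188.44, so l ≈ 13.727.
Law of cosines again: cos K = (l² + m² − k²)/(2·l·m) ≈ 0.94199, so ∠K ≈ 0.342 rad.

∠K ≈ 0.342 rad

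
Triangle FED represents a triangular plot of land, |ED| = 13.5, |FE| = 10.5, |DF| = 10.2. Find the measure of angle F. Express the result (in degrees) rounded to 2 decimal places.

By the law of cosines, cos F = (|DF|² + |FE|² − |ED|²) / (2·|DF|·|FE|) ≈ 0.14958, so ∠F ≈ 81.40°.

∠F ≈ 81.40°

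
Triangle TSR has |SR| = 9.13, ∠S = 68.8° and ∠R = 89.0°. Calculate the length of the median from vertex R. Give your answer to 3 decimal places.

The third angle is ∠T = 180° − ∠S − ∠R = 22.20°.
Law of sines: |RT| = |SR|·sin S/sin T ≈ 22.528.
Law of sines: |TS| = |SR|·sin R/sin T ≈ 24.16.
Median from R: ½√(2·|SR|² + 2·|RT|² − |TS|²) ≈ 12.228.

m_R ≈ 12.228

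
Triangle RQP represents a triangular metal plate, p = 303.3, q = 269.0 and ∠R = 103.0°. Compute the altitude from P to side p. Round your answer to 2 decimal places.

h_P ≈ 262.11

By the law of cosines, r² = q² + p² − 2·q·p·cos R = 2.0106e+05, so r ≈ 448.4.
Area = ½·q·p·sin R ≈ 39748.
The altitude from P has length 2·area/p ≈ 262.11.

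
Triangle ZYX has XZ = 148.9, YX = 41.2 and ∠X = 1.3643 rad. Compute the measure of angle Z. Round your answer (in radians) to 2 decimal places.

By the law of cosines, ZY² = YX² + XZ² − 2·YX·XZ·cos X = 21353, so ZY ≈ 146.13.
Law of cosines again: cos Z = (XZ² + ZY² − YX²)/(2·XZ·ZY) ≈ 0.96117, so ∠Z ≈ 0.2796 rad.

0.28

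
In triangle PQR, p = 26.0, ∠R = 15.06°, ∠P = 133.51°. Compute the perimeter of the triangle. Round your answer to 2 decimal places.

The third angle is ∠Q = 180° − ∠R − ∠P = 31.43°.
Law of sines: q = p·sin Q/sin P ≈ 18.694.
Law of sines: r = p·sin R/sin P ≈ 9.3148.
Semiperimeter s = (26+18.694+9.3148)/2 = 27.004.
Perimeter = 26 + 18.694 + 9.3148 = 54.009.

perimeter ≈ 54.01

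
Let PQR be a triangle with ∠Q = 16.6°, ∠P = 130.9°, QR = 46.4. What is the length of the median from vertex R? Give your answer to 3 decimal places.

30.956

The third angle is ∠R = 180° − ∠P − ∠Q = 32.50°.
Law of sines: RP = QR·sin Q/sin P ≈ 17.538.
Law of sines: PQ = QR·sin R/sin P ≈ 32.984.
Median from R: ½√(2·QR² + 2·RP² − PQ²) ≈ 30.956.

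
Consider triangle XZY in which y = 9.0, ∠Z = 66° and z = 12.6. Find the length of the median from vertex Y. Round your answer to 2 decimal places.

12.10

Law of sines: sin Y = y·sin Z/z ≈ 0.65253.
Since z ≥ y, only the acute value applies: ∠Y ≈ 40.73°.
Then ∠X = 180° − ∠Z − ∠Y ≈ 73.27°.
Law of sines gives x = z·sin X/sin Z ≈ 13.208.
Median from Y: ½√(2·x² + 2·z² − y²) ≈ 12.098.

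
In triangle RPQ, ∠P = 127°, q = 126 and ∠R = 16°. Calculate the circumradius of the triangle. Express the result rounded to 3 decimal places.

The third angle is ∠Q = 180° − ∠R − ∠P = 37.00°.
Law of sines: r = q·sin R/sin Q ≈ 57.709.
Law of sines: p = q·sin P/sin Q ≈ 167.21.
Circumradius = q/(2 sin Q) ≈ 104.68.

104.683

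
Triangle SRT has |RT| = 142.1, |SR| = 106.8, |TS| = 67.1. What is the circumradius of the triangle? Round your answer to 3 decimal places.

74.453

By the law of cosines, cos S = (|TS|² + |SR|² − |RT|²) / (2·|TS|·|SR|) ≈ -0.29888, so ∠S ≈ 107.39°.
Circumradius = |RT|/(2 sin S) ≈ 74.453.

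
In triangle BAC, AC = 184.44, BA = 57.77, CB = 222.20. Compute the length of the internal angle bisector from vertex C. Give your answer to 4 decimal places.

200.3882

By the law of cosines, cos C = (AC² + CB² − BA²) / (2·AC·CB) ≈ 0.97668, so ∠C ≈ 12.40°.
The bisector from C has length 2·AC·CB·cos(∠C/2)/(AC+CB) ≈ 200.39.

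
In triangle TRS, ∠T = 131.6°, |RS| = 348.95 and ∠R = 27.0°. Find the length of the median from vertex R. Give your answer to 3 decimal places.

m_R ≈ 253.295

The third angle is ∠S = 180° − ∠T − ∠R = 21.40°.
Law of sines: |ST| = |RS|·sin R/sin T ≈ 211.85.
Law of sines: |TR| = |RS|·sin S/sin T ≈ 170.26.
Median from R: ½√(2·|TR|² + 2·|RS|² − |ST|²) ≈ 253.29.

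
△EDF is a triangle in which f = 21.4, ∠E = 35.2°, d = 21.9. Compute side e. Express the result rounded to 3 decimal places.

13.101

By the law of cosines, e² = d² + f² − 2·d·f·cos E = 171.64, so e ≈ 13.101.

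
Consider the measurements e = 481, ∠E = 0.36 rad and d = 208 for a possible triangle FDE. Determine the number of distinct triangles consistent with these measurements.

1

d·sin E = 208·sin(0.36 rad) ≈ 73.27.
Since e ≥ d, exactly one triangle exists.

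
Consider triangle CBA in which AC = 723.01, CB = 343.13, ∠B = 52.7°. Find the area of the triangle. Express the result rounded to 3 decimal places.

119749.127

Law of sines: sin A = CB·sin B/AC ≈ 0.37752.
Since AC ≥ CB, only the acute value applies: ∠A ≈ 22.18°.
Then ∠C = 180° − ∠B − ∠A ≈ 105.12°.
Law of sines gives BA = AC·sin C/sin B ≈ 877.44.
Area = ½·AC·CB·sin C ≈ 1.1975e+05.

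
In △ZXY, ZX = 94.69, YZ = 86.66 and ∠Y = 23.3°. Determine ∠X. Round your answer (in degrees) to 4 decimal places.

∠X ≈ 21.2232°

Law of sines: sin X = YZ·sin Y/ZX ≈ 0.36200.
Since ZX ≥ YZ, only the acute value applies: ∠X ≈ 21.22°.
Then ∠Z = 180° − ∠Y − ∠X ≈ 135.48°.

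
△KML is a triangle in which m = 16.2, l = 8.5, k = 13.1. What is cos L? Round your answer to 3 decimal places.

cos L ≈ 0.852

By the law of cosines, cos L = (k² + m² − l²) / (2·k·m) ≈ 0.85242, so ∠L ≈ 0.5502 rad.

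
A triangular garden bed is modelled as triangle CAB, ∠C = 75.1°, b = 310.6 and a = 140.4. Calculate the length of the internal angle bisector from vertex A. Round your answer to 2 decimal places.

By the law of cosines, c² = a² + b² − 2·a·b·cos C = 93758, so c ≈ 306.2.
Law of cosines again: cos A = (b² + c² − a²)/(2·b·c) ≈ 0.89647, so ∠A ≈ 26.30°.
The bisector from A has length 2·b·c·cos(∠A/2)/(b+c) ≈ 300.3.

t_A ≈ 300.30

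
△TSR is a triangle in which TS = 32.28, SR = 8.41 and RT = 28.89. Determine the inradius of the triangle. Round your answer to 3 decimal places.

Semiperimeter s = (8.41 + 28.89 + 32.28)/2 = 34.79.
Heron's formula: area = √(34.79·26.38·5.9·2.51) ≈ 116.58.
Inradius = area/s = 116.58/34.79 ≈ 3.351.

3.351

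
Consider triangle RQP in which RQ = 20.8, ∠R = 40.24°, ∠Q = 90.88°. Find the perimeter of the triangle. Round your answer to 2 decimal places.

The third angle is ∠P = 180° − ∠R − ∠Q = 48.88°.
Law of sines: QP = RQ·sin R/sin P ≈ 17.836.
Law of sines: PR = RQ·sin Q/sin P ≈ 27.607.
Semiperimeter s = (17.836+27.607+20.8)/2 = 33.122.
Perimeter = 17.836 + 27.607 + 20.8 = 66.244.

66.24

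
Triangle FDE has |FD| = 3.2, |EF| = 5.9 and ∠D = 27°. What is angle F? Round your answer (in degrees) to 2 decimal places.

Law of sines: sin E = |FD|·sin D/|EF| ≈ 0.24623.
Since |EF| ≥ |FD|, only the acute value applies: ∠E ≈ 14.25°.
Then ∠F = 180° − ∠D − ∠E ≈ 138.75°.

∠F ≈ 138.75°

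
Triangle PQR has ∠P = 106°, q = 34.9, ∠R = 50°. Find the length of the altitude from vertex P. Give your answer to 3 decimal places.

The third angle is ∠Q = 180° − ∠R − ∠P = 24.00°.
Law of sines: p = q·sin P/sin Q ≈ 82.481.
Law of sines: r = q·sin R/sin Q ≈ 65.73.
Area = ½·q·p·sin R ≈ 1102.6.
The altitude from P has length 2·area/p ≈ 26.735.

h_P ≈ 26.735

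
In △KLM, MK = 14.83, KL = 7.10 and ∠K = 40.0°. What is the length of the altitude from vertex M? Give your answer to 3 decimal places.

h_M ≈ 9.533

By the law of cosines, LM² = MK² + KL² − 2·MK·KL·cos K = 109.02, so LM ≈ 10.441.
Area = ½·MK·KL·sin K ≈ 33.841.
The altitude from M has length 2·area/KL ≈ 9.5325.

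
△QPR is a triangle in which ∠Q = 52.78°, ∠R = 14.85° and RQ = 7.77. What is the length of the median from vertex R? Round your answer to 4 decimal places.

m_R ≈ 7.1702

The third angle is ∠P = 180° − ∠R − ∠Q = 112.37°.
Law of sines: PR = RQ·sin Q/sin P ≈ 6.6909.
Law of sines: QP = RQ·sin R/sin P ≈ 2.1534.
Median from R: ½√(2·PR² + 2·RQ² − QP²) ≈ 7.1702.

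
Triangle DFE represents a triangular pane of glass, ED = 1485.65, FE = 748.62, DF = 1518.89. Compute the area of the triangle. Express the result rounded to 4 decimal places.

544043.0795

Semiperimeter s = (748.62 + 1485.7 + 1518.9)/2 = 1876.6.
Heron's formula: area = √(1876.6·1128·390.93·357.69) ≈ 5.4404e+05.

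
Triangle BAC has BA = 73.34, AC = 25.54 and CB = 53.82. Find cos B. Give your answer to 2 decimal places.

By the law of cosines, cos B = (CB² + BA² − AC²) / (2·CB·BA) ≈ 0.96564, so ∠B ≈ 15.06°.

cos B ≈ 0.97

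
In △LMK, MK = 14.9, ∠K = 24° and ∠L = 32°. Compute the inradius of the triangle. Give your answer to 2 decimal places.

The third angle is ∠M = 180° − ∠K − ∠L = 124.00°.
Law of sines: KL = MK·sin M/sin L ≈ 23.31.
Law of sines: LM = MK·sin K/sin L ≈ 11.436.
Area = ½·MK·KL·sin K ≈ 70.635.
Semiperimeter s = (14.9+23.31+11.436)/2 = 24.823.
Inradius = area/s = 70.635/24.823 ≈ 2.8455.

r ≈ 2.85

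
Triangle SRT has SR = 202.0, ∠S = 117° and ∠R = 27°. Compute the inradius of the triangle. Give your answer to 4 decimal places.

The third angle is ∠T = 180° − ∠S − ∠R = 36.00°.
Law of sines: RT = SR·sin S/sin T ≈ 306.21.
Law of sines: TS = SR·sin R/sin T ≈ 156.02.
Area = ½·SR·RT·sin R ≈ 14040.
Semiperimeter s = (306.21+156.02+202)/2 = 332.11.
Inradius = area/s = 14040/332.11 ≈ 42.276.

r ≈ 42.2762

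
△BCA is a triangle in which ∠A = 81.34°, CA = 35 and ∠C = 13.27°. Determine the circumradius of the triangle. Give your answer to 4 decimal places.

R ≈ 17.5568

The third angle is ∠B = 180° − ∠C − ∠A = 85.39°.
Law of sines: AB = CA·sin C/sin B ≈ 8.06.
Law of sines: BC = CA·sin A/sin B ≈ 34.713.
Circumradius = CA/(2 sin B) ≈ 17.557.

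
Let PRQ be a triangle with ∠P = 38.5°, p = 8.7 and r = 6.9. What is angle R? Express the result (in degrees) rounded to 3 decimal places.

29.585

Law of sines: sin R = r·sin P/p ≈ 0.49372.
Since p ≥ r, only the acute value applies: ∠R ≈ 29.59°.
Then ∠Q = 180° − ∠P − ∠R ≈ 111.91°.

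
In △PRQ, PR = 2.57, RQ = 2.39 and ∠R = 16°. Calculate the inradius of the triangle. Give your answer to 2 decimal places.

By the law of cosines, QP² = PR² + RQ² − 2·PR·RQ·cos R = 0.50828, so QP ≈ 0.71294.
Area = ½·PR·RQ·sin R ≈ 0.84652.
Semiperimeter s = (2.39+0.71294+2.57)/2 = 2.8365.
Inradius = area/s = 0.84652/2.8365 ≈ 0.29844.

r ≈ 0.30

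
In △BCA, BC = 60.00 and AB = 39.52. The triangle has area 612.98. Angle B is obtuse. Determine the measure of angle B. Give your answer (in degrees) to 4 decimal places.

From area = ½·AB·BC·sin B, we get sin B = 2·area/(AB·BC) ≈ 0.51702.
Taking the obtuse solution, ∠B ≈ 148.87°.

∠B ≈ 148.8674°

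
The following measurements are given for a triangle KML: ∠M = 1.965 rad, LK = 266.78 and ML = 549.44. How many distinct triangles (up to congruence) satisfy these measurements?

0

ML·sin M = 549.44·sin(1.965 rad) ≈ 507.3.
Since ∠M is not acute, a triangle exists only if LK > ML; here LK ≤ ML, so there is no triangle.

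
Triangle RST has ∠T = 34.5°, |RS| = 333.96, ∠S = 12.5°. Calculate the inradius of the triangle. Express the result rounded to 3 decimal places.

The third angle is ∠R = 180° − ∠S − ∠T = 133.00°.
Law of sines: |ST| = |RS|·sin R/sin T ≈ 431.22.
Law of sines: |TR| = |RS|·sin S/sin T ≈ 127.62.
Area = ½·|RS|·|ST|·sin S ≈ 15585.
Semiperimeter s = (431.22+127.62+333.96)/2 = 446.4.
Inradius = area/s = 15585/446.4 ≈ 34.912.

34.912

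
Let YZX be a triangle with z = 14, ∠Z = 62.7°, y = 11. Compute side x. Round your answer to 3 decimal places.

15.068

Law of sines: sin Y = y·sin Z/z ≈ 0.69820.
Since z ≥ y, only the acute value applies: ∠Y ≈ 44.28°.
Then ∠X = 180° − ∠Z − ∠Y ≈ 73.02°.
Law of sines gives x = z·sin X/sin Z ≈ 15.068.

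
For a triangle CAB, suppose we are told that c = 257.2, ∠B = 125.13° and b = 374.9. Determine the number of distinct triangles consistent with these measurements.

c·sin B = 257.2·sin(125.13°) ≈ 210.4.
Since ∠B is not acute, a triangle exists only if b > c; here b > c, so there is exactly one triangle.

1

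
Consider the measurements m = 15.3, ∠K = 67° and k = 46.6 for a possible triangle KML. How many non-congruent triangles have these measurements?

m·sin K = 15.3·sin(67°) ≈ 14.08.
Since k ≥ m, exactly one triangle exists.

1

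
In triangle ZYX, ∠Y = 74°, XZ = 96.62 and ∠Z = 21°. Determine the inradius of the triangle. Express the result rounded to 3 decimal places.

14.895

The third angle is ∠X = 180° − ∠Z − ∠Y = 85.00°.
Law of sines: YX = XZ·sin Z/sin Y ≈ 36.021.
Law of sines: ZY = XZ·sin X/sin Y ≈ 100.13.
Area = ½·XZ·YX·sin X ≈ 1733.5.
Semiperimeter s = (36.021+96.62+100.13)/2 = 116.39.
Inradius = area/s = 1733.5/116.39 ≈ 14.895.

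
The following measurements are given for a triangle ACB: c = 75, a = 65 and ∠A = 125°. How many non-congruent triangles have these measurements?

0

c·sin A = 75·sin(125°) ≈ 61.44.
Since ∠A is not acute, a triangle exists only if a > c; here a ≤ c, so there is no triangle.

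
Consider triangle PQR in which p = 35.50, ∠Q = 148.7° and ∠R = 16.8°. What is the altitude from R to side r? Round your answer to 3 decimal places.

The third angle is ∠P = 180° − ∠Q − ∠R = 14.50°.
Law of sines: q = p·sin Q/sin P ≈ 73.66.
Law of sines: r = p·sin R/sin P ≈ 40.98.
Area = ½·p·q·sin R ≈ 377.9.
The altitude from R has length 2·area/r ≈ 18.443.

h_R ≈ 18.443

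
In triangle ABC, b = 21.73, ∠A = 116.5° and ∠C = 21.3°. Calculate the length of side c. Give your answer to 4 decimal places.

11.7511

The third angle is ∠B = 180° − ∠C − ∠A = 42.20°.
Law of sines: c = b·sin C/sin B ≈ 11.751.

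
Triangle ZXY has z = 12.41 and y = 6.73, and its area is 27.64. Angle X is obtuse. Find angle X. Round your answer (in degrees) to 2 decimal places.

∠X ≈ 138.56°

From area = ½·y·z·sin X, we get sin X = 2·area/(y·z) ≈ 0.66188.
Taking the obtuse solution, ∠X ≈ 138.56°.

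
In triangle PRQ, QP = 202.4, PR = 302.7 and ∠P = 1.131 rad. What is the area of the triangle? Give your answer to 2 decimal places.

Area = ½·QP·PR·sin P ≈ 27718.

area ≈ 27718.13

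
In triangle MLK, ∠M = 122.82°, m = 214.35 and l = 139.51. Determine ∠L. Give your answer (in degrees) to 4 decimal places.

Law of sines: sin L = l·sin M/m ≈ 0.54696.
Since m ≥ l, only the acute value applies: ∠L ≈ 33.16°.
Then ∠K = 180° − ∠M − ∠L ≈ 24.02°.

33.1588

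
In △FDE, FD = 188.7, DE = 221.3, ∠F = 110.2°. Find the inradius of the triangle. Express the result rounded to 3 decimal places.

Law of sines: sin E = FD·sin F/DE ≈ 0.80024.
Since DE ≥ FD, only the acute value applies: ∠E ≈ 53.15°.
Then ∠D = 180° − ∠F − ∠E ≈ 16.65°.
Law of sines gives EF = DE·sin D/sin F ≈ 67.551.
Area = ½·DE·FD·sin D ≈ 5981.4.
Semiperimeter s = (221.3+67.551+188.7)/2 = 238.78.
Inradius = area/s = 5981.4/238.78 ≈ 25.05.

r ≈ 25.050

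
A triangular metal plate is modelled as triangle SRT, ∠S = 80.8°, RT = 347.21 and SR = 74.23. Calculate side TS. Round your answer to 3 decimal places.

Law of sines: sin T = SR·sin S/RT ≈ 0.21104.
Since RT ≥ SR, only the acute value applies: ∠T ≈ 12.18°.
Then ∠R = 180° − ∠S − ∠T ≈ 87.02°.
Law of sines gives TS = RT·sin R/sin S ≈ 351.26.

351.258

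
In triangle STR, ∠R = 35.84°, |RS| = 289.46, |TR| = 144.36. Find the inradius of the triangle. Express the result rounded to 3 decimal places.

r ≈ 39.094

By the law of cosines, |ST|² = |TR|² + |RS|² − 2·|TR|·|RS|·cos R = 36878, so |ST| ≈ 192.04.
Area = ½·|TR|·|RS|·sin R ≈ 12233.
Semiperimeter s = (144.36+289.46+192.04)/2 = 312.93.
Inradius = area/s = 12233/312.93 ≈ 39.094.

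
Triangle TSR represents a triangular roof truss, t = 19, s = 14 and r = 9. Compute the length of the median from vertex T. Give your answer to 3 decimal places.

m_T ≈ 6.946

Median from T: ½√(2·s² + 2·r² − t²) ≈ 6.9462.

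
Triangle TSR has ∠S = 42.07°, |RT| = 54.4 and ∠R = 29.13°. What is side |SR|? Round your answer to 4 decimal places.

76.8579

The third angle is ∠T = 180° − ∠S − ∠R = 108.80°.
Law of sines: |SR| = |RT|·sin T/sin S ≈ 76.858.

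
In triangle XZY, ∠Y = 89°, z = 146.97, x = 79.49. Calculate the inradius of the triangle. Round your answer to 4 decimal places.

By the law of cosines, y² = x² + z² − 2·x·z·cos Y = 27511, so y ≈ 165.86.
Area = ½·x·z·sin Y ≈ 5840.4.
Semiperimeter s = (79.49+146.97+165.86)/2 = 196.16.
Inradius = area/s = 5840.4/196.16 ≈ 29.773.

29.7735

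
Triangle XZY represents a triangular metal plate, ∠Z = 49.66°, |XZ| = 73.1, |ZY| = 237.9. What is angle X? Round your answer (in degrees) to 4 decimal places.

114.0432

By the law of cosines, |YX|² = |XZ|² + |ZY|² − 2·|XZ|·|ZY|·cos Z = 39426, so |YX| ≈ 198.56.
Law of cosines again: cos X = (|YX|² + |XZ|² − |ZY|²)/(2·|YX|·|XZ|) ≈ -0.40743, so ∠X ≈ 114.04°.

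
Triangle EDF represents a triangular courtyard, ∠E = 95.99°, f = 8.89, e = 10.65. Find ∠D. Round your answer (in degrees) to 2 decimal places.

Law of sines: sin F = f·sin E/e ≈ 0.83018.
Since e ≥ f, only the acute value applies: ∠F ≈ 56.12°.
Then ∠D = 180° − ∠E − ∠F ≈ 27.89°.

∠D ≈ 27.89°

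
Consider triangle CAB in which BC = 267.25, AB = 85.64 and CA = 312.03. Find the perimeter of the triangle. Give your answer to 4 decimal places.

Perimeter = 85.64 + 267.25 + 312.03 = 664.92.

664.9200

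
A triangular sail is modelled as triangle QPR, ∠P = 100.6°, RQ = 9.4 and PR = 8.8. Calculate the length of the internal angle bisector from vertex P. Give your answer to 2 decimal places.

2.13

Law of sines: sin Q = PR·sin P/RQ ≈ 0.92019.
Since RQ ≥ PR, only the acute value applies: ∠Q ≈ 66.95°.
Then ∠R = 180° − ∠P − ∠Q ≈ 12.45°.
Law of sines gives QP = RQ·sin R/sin P ≈ 2.061.
The bisector from P has length 2·QP·PR·cos(∠P/2)/(QP+PR) ≈ 2.1333.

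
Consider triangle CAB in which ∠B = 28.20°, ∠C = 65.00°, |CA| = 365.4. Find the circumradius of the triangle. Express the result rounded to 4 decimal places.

R ≈ 386.6251

The third angle is ∠A = 180° − ∠B − ∠C = 86.80°.
Law of sines: |AB| = |CA|·sin C/sin B ≈ 700.8.
Law of sines: |BC| = |CA|·sin A/sin B ≈ 772.04.
Circumradius = |CA|/(2 sin B) ≈ 386.63.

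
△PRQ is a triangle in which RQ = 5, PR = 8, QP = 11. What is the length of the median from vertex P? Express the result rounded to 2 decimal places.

m_P ≈ 9.29

Median from P: ½√(2·QP² + 2·PR² − RQ²) ≈ 9.2871.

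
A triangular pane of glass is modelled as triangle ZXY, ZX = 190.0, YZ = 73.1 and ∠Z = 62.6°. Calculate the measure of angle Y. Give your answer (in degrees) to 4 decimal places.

By the law of cosines, XY² = YZ² + ZX² − 2·YZ·ZX·cos Z = 28660, so XY ≈ 169.29.
Law of cosines again: cos Y = (XY² + YZ² − ZX²)/(2·XY·YZ) ≈ -0.08469, so ∠Y ≈ 94.86°.

∠Y ≈ 94.8584°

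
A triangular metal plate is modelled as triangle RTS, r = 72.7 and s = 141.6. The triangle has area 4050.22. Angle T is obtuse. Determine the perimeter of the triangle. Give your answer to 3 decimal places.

From area = ½·s·r·sin T, we get sin T = 2·area/(s·r) ≈ 0.78688.
Taking the obtuse solution, ∠T ≈ 128.10°.
Law of cosines then gives t ≈ 195.04.
Perimeter = 72.7 + 195.04 + 141.6 = 409.34.

409.341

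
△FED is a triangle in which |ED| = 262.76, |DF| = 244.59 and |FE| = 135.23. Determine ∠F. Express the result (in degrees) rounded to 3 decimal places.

∠F ≈ 82.121°

By the law of cosines, cos F = (|DF|² + |FE|² − |ED|²) / (2·|DF|·|FE|) ≈ 0.13709, so ∠F ≈ 82.12°.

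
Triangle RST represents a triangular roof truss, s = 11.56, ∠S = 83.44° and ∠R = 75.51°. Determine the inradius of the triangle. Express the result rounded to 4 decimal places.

1.7322

The third angle is ∠T = 180° − ∠R − ∠S = 21.05°.
Law of sines: r = s·sin R/sin S ≈ 11.266.
Law of sines: t = s·sin T/sin S ≈ 4.1795.
Area = ½·s·r·sin T ≈ 23.389.
Semiperimeter p = (11.266+11.56+4.1795)/2 = 13.503.
Inradius = area/p = 23.389/13.503 ≈ 1.7322.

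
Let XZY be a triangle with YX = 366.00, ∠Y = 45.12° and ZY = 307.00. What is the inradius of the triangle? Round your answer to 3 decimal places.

r ≈ 84.982

By the law of cosines, XZ² = ZY² + YX² − 2·ZY·YX·cos Y = 69634, so XZ ≈ 263.88.
Area = ½·ZY·YX·sin Y ≈ 39809.
Semiperimeter s = (307+366+263.88)/2 = 468.44.
Inradius = area/s = 39809/468.44 ≈ 84.982.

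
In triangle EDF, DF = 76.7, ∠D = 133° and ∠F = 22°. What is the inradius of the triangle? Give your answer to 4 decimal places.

The third angle is ∠E = 180° − ∠D − ∠F = 25.00°.
Law of sines: FE = DF·sin D/sin E ≈ 132.73.
Law of sines: ED = DF·sin F/sin E ≈ 67.986.
Area = ½·DF·FE·sin F ≈ 1906.8.
Semiperimeter s = (76.7+132.73+67.986)/2 = 138.71.
Inradius = area/s = 1906.8/138.71 ≈ 13.747.

13.7471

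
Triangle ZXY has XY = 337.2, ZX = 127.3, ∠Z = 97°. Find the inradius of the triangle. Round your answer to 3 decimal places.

r ≈ 49.291

Law of sines: sin Y = ZX·sin Z/XY ≈ 0.37471.
Since XY ≥ ZX, only the acute value applies: ∠Y ≈ 22.01°.
Then ∠X = 180° − ∠Z − ∠Y ≈ 60.99°.
Law of sines gives YZ = XY·sin X/sin Z ≈ 297.12.
Area = ½·XY·ZX·sin X ≈ 18771.
Semiperimeter s = (337.2+297.12+127.3)/2 = 380.81.
Inradius = area/s = 18771/380.81 ≈ 49.291.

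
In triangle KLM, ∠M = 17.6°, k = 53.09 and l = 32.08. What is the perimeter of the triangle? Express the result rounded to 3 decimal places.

perimeter ≈ 109.683

By the law of cosines, m² = k² + l² − 2·k·l·cos M = 600.86, so m ≈ 24.513.
Semiperimeter s = (53.09+32.08+24.513)/2 = 54.841.
Perimeter = 53.09 + 32.08 + 24.513 = 109.68.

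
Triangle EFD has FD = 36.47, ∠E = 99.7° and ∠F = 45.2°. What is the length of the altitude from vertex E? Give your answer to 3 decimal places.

h_E ≈ 15.096

The third angle is ∠D = 180° − ∠E − ∠F = 35.10°.
Law of sines: DE = FD·sin F/sin E ≈ 26.253.
Law of sines: EF = FD·sin D/sin E ≈ 21.275.
Area = ½·FD·DE·sin D ≈ 275.27.
The altitude from E has length 2·area/FD ≈ 15.096.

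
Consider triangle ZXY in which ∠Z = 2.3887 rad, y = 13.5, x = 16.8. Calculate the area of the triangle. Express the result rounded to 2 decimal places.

area ≈ 77.54

Area = ½·x·y·sin Z ≈ 77.538.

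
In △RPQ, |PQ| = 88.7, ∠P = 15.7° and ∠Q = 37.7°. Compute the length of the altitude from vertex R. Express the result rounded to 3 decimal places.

The third angle is ∠R = 180° − ∠P − ∠Q = 126.60°.
Law of sines: |QR| = |PQ|·sin P/sin R ≈ 29.898.
Law of sines: |RP| = |PQ|·sin Q/sin R ≈ 67.565.
Area = ½·|PQ|·|QR|·sin Q ≈ 810.86.
The altitude from R has length 2·area/|PQ| ≈ 18.283.

h_R ≈ 18.283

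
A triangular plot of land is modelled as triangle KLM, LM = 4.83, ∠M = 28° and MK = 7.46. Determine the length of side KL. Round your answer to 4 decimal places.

3.9182

By the law of cosines, KL² = LM² + MK² − 2·LM·MK·cos M = 15.352, so KL ≈ 3.9182.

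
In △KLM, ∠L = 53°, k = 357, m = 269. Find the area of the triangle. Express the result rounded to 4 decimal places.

Area = ½·m·k·sin L ≈ 38348.

38347.6820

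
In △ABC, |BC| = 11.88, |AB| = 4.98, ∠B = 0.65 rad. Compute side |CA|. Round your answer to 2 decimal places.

By the law of cosines, |CA|² = |AB|² + |BC|² − 2·|AB|·|BC|·cos B = 71.738, so |CA| ≈ 8.4698.

8.47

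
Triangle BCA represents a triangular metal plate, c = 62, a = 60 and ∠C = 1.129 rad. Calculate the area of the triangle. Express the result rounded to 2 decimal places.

Law of sines: sin A = a·sin C/c ≈ 0.87482.
Since c ≥ a, only the acute value applies: ∠A ≈ 1.065 rad.
Then ∠B = π − ∠C − ∠A ≈ 0.948 rad.
Law of sines gives b = c·sin B/sin C ≈ 55.689.
Area = ½·c·a·sin B ≈ 1510.3.

area ≈ 1510.26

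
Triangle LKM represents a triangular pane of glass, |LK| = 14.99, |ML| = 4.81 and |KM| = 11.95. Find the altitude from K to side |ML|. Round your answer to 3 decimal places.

Semiperimeter s = (11.95 + 4.81 + 14.99)/2 = 15.875.
Heron's formula: area = √(15.875·3.925·11.065·0.885) ≈ 24.702.
The altitude from K has length 2·area/|ML| ≈ 10.271.

10.271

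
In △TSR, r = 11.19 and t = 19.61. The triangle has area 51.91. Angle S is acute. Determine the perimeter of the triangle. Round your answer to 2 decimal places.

From area = ½·r·t·sin S, we get sin S = 2·area/(r·t) ≈ 0.47312.
Taking the acute solution, ∠S ≈ 0.493 rad.
Law of cosines then gives s ≈ 11.096.
Perimeter = 19.61 + 11.096 + 11.19 = 41.896.

perimeter ≈ 41.90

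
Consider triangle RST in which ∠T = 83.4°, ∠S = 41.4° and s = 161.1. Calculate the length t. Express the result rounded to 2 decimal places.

The third angle is ∠R = 180° − ∠S − ∠T = 55.20°.
Law of sines: t = s·sin T/sin S ≈ 241.99.

241.99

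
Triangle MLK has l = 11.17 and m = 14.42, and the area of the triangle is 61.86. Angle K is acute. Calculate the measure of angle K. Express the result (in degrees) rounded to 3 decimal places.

From area = ½·m·l·sin K, we get sin K = 2·area/(m·l) ≈ 0.76811.
Taking the acute solution, ∠K ≈ 50.18°.

∠K ≈ 50.184°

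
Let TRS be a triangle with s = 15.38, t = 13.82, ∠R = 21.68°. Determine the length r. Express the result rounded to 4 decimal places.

By the law of cosines, r² = s² + t² − 2·s·t·cos R = 32.505, so r ≈ 5.7013.

5.7013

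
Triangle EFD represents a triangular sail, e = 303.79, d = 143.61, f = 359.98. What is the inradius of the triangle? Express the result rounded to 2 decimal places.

Semiperimeter s = (303.79 + 359.98 + 143.61)/2 = 403.69.
Heron's formula: area = √(403.69·99.9·43.71·260.08) ≈ 21412.
Inradius = area/s = 21412/403.69 ≈ 53.04.

r ≈ 53.04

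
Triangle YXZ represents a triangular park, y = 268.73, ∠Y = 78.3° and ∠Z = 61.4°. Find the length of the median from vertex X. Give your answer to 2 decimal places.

The third angle is ∠X = 180° − ∠Z − ∠Y = 40.30°.
Law of sines: x = y·sin X/sin Y ≈ 177.5.
Law of sines: z = y·sin Z/sin Y ≈ 240.95.
Median from X: ½√(2·z² + 2·y² − x²) ≈ 239.29.

239.29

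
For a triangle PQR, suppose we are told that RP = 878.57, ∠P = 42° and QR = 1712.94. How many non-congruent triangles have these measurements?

1

RP·sin P = 878.57·sin(42°) ≈ 587.9.
Since QR ≥ RP, exactly one triangle exists.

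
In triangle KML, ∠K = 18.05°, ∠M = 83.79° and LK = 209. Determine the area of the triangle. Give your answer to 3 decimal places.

The third angle is ∠L = 180° − ∠K − ∠M = 78.16°.
Law of sines: ML = LK·sin K/sin M ≈ 65.14.
Law of sines: KM = LK·sin L/sin M ≈ 205.76.
Area = ½·LK·ML·sin L ≈ 6662.3.

area ≈ 6662.327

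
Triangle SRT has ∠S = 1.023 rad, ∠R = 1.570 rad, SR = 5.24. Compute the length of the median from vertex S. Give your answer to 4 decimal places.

6.7688

The third angle is ∠T = π − ∠S − ∠R = 0.549 rad.
Law of sines: RT = SR·sin S/sin T ≈ 8.5779.
Law of sines: TS = SR·sin R/sin T ≈ 10.048.
Median from S: ½√(2·TS² + 2·SR² − RT²) ≈ 6.7688.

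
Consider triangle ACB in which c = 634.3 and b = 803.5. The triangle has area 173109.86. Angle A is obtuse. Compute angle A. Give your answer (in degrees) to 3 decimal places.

From area = ½·c·b·sin A, we get sin A = 2·area/(c·b) ≈ 0.67932.
Taking the obtuse solution, ∠A ≈ 137.21°.

137.210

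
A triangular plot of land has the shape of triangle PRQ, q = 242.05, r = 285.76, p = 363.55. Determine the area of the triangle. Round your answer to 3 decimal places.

34525.085

Semiperimeter s = (363.55 + 285.76 + 242.05)/2 = 445.68.
Heron's formula: area = √(445.68·82.13·159.92·203.63) ≈ 34525.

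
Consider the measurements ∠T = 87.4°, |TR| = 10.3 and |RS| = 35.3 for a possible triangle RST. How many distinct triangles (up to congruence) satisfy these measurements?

1

|TR|·sin T = 10.3·sin(87.4°) ≈ 10.29.
Since |RS| ≥ |TR|, exactly one triangle exists.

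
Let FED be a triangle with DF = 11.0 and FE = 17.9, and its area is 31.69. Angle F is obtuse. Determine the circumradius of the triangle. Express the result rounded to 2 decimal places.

44.32

From area = ½·DF·FE·sin F, we get sin F = 2·area/(DF·FE) ≈ 0.32189.
Taking the obtuse solution, ∠F ≈ 161.22°.
Law of cosines then gives ED ≈ 28.535.
Circumradius = ED/(2 sin F) ≈ 44.324.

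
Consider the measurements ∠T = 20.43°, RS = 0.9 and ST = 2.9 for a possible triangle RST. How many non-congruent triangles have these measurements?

0

ST·sin T = 2.9·sin(20.43°) ≈ 1.012.
Since RS = 0.9 < 1.012 = ST sin T, no triangle exists.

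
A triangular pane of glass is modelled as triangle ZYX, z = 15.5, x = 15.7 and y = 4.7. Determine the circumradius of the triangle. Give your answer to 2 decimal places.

R ≈ 7.90

By the law of cosines, cos Z = (y² + x² − z²) / (2·y·x) ≈ 0.19196, so ∠Z ≈ 78.93°.
Circumradius = z/(2 sin Z) ≈ 7.8969.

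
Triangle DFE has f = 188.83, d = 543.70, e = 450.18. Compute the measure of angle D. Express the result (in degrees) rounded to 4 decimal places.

∠D ≈ 109.6927°

By the law of cosines, cos D = (f² + e² − d²) / (2·f·e) ≈ -0.33698, so ∠D ≈ 109.69°.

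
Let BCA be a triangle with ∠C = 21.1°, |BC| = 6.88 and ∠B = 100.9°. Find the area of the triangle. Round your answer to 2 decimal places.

The third angle is ∠A = 180° − ∠B − ∠C = 58.00°.
Law of sines: |CA| = |BC|·sin B/sin A ≈ 7.9664.
Law of sines: |AB| = |BC|·sin C/sin A ≈ 2.9206.
Area = ½·|BC|·|CA|·sin C ≈ 9.8655.

9.87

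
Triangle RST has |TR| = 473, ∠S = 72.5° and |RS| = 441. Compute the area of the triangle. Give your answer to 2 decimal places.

Law of sines: sin T = |RS|·sin S/|TR| ≈ 0.88919.
Since |TR| ≥ |RS|, only the acute value applies: ∠T ≈ 62.77°.
Then ∠R = 180° − ∠S − ∠T ≈ 44.73°.
Law of sines gives |ST| = |TR|·sin R/sin S ≈ 349.02.
Area = ½·|TR|·|RS|·sin R ≈ 73398.

area ≈ 73397.50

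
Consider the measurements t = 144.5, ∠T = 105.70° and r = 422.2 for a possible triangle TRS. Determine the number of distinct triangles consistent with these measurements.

r·sin T = 422.2·sin(105.70°) ≈ 406.4.
Since ∠T is not acute, a triangle exists only if t > r; here t ≤ r, so there is no triangle.

0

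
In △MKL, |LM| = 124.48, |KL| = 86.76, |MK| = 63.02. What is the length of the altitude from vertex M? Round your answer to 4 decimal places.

Semiperimeter s = (86.76 + 124.48 + 63.02)/2 = 137.13.
Heron's formula: area = √(137.13·50.37·12.65·74.11) ≈ 2544.7.
The altitude from M has length 2·area/|KL| ≈ 58.661.

58.6606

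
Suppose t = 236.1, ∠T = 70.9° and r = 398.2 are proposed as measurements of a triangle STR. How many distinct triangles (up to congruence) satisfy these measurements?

r·sin T = 398.2·sin(70.9°) ≈ 376.3.
Since t = 236.1 < 376.3 = r sin T, no triangle exists.

0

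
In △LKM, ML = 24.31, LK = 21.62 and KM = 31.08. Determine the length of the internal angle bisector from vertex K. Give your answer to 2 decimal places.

By the law of cosines, cos K = (LK² + KM² − ML²) / (2·LK·KM) ≈ 0.62684, so ∠K ≈ 51.18°.
The bisector from K has length 2·LK·KM·cos(∠K/2)/(LK+KM) ≈ 22.999.

t_K ≈ 23.00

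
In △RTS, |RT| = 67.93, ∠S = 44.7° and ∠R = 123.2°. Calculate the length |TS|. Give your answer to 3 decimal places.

The third angle is ∠T = 180° − ∠S − ∠R = 12.10°.
Law of sines: |TS| = |RT|·sin R/sin S ≈ 80.81.

80.810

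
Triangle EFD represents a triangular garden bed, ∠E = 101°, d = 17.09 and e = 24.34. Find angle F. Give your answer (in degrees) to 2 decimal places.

Law of sines: sin D = d·sin E/e ≈ 0.68924.
Since e ≥ d, only the acute value applies: ∠D ≈ 43.57°.
Then ∠F = 180° − ∠E − ∠D ≈ 35.43°.

∠F ≈ 35.43°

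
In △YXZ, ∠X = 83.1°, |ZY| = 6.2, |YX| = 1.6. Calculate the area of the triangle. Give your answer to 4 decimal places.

4.9124

Law of sines: sin Z = |YX|·sin X/|ZY| ≈ 0.25620.
Since |ZY| ≥ |YX|, only the acute value applies: ∠Z ≈ 14.84°.
Then ∠Y = 180° − ∠X − ∠Z ≈ 82.06°.
Law of sines gives |XZ| = |ZY|·sin Y/sin X ≈ 6.1853.
Area = ½·|ZY|·|YX|·sin Y ≈ 4.9124.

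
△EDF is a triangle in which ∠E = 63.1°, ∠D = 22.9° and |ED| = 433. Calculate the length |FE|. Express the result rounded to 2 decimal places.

168.90

The third angle is ∠F = 180° − ∠E − ∠D = 94.00°.
Law of sines: |FE| = |ED|·sin D/sin F ≈ 168.9.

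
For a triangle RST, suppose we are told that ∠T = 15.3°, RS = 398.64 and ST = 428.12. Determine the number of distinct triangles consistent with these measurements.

2

ST·sin T = 428.12·sin(15.3°) ≈ 113.
Since ST sin T < RS < ST (113 < 398.64 < 428.12), two triangles exist.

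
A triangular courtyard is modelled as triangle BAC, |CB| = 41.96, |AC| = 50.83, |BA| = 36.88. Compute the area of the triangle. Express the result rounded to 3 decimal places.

area ≈ 762.003

Semiperimeter s = (50.83 + 41.96 + 36.88)/2 = 64.835.
Heron's formula: area = √(64.835·14.005·22.875·27.955) ≈ 762.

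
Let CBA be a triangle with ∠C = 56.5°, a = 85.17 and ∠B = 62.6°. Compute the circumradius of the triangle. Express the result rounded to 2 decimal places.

The third angle is ∠A = 180° − ∠C − ∠B = 60.90°.
Law of sines: c = a·sin C/sin A ≈ 81.282.
Law of sines: b = a·sin B/sin A ≈ 86.539.
Circumradius = a/(2 sin A) ≈ 48.737.

48.74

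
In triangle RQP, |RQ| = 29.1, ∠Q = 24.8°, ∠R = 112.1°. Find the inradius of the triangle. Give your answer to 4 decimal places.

The third angle is ∠P = 180° − ∠R − ∠Q = 43.10°.
Law of sines: |QP| = |RQ|·sin R/sin P ≈ 39.46.
Law of sines: |PR| = |RQ|·sin Q/sin P ≈ 17.864.
Area = ½·|RQ|·|QP|·sin Q ≈ 240.83.
Semiperimeter s = (39.46+17.864+29.1)/2 = 43.212.
Inradius = area/s = 240.83/43.212 ≈ 5.5731.

5.5731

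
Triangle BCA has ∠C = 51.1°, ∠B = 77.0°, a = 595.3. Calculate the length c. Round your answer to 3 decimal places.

588.725

The third angle is ∠A = 180° − ∠B − ∠C = 51.90°.
Law of sines: c = a·sin C/sin A ≈ 588.72.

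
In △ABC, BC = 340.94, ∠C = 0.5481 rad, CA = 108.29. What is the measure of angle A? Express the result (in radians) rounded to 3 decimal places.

∠A ≈ 2.370 rad

By the law of cosines, AB² = BC² + CA² − 2·BC·CA·cos C = 64943, so AB ≈ 254.84.
Law of cosines again: cos A = (CA² + AB² − BC²)/(2·CA·AB) ≈ -0.71696, so ∠A ≈ 2.3702 rad.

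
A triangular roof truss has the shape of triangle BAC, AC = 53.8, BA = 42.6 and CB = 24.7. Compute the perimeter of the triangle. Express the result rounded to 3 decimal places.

Perimeter = 53.8 + 24.7 + 42.6 = 121.1.

121.100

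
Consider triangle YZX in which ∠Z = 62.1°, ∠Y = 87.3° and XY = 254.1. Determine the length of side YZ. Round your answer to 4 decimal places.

The third angle is ∠X = 180° − ∠Y − ∠Z = 30.60°.
Law of sines: YZ = XY·sin X/sin Z ≈ 146.36.

146.3594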